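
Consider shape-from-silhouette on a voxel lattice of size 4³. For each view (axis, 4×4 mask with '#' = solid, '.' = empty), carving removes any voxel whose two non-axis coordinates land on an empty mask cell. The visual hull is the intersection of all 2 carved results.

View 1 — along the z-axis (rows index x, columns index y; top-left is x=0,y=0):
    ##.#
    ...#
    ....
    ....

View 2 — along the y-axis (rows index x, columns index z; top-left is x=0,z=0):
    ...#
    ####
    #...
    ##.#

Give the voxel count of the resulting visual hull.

7 voxels

full grid |V| = 64
[1] z-view keeps 4 columns → grid now 16
[2] y-view keeps 9 columns → grid now 7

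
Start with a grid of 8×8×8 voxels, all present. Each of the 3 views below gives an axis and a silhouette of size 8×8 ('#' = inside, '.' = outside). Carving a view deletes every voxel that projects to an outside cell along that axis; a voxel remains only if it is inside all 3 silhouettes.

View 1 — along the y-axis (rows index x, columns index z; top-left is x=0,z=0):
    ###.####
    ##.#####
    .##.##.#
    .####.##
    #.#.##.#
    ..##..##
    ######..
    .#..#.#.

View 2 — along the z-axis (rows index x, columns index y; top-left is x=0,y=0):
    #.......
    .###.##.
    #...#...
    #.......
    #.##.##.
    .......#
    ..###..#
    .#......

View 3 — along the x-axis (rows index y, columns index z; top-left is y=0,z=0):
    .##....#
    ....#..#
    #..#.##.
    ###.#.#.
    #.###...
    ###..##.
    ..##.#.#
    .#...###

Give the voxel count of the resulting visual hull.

voxel count = 57

full grid |V| = 512
[1] y-view keeps 43 columns → grid now 344
[2] z-view keeps 20 columns → grid now 114
[3] x-view keeps 31 columns → grid now 57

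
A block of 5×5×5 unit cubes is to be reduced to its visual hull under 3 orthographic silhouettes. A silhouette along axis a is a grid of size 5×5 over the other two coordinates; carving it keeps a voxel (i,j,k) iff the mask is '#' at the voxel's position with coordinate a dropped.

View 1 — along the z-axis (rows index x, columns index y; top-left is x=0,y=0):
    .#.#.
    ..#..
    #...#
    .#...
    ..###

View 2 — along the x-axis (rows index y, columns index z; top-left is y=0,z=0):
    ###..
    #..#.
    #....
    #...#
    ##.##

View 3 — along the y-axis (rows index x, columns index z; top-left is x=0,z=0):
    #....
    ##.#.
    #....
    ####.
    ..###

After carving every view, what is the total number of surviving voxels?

voxel count = 10

full grid |V| = 125
carve view 1 (along z, XY-mask fill 9/25): 45 voxels remain
carve view 2 (along x, YZ-mask fill 12/25): 21 voxels remain
carve view 3 (along y, XZ-mask fill 12/25): 10 voxels remain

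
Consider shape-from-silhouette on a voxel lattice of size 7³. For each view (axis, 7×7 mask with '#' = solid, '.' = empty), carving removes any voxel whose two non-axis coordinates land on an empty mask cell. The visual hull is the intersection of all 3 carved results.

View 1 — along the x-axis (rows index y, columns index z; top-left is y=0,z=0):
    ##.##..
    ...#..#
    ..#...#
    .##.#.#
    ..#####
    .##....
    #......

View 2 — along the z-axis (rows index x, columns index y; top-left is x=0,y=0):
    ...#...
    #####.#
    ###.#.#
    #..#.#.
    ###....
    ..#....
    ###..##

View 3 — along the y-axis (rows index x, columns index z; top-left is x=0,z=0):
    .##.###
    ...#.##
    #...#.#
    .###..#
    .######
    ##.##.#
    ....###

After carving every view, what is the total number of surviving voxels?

before carving: 343 voxels (7×7×7)
  1. axis=0 (YZ plane), |mask|=20  ⇒  voxels=140
  2. axis=2 (XY plane), |mask|=24  ⇒  voxels=67
  3. axis=1 (XZ plane), |mask|=29  ⇒  voxels=37

voxel count = 37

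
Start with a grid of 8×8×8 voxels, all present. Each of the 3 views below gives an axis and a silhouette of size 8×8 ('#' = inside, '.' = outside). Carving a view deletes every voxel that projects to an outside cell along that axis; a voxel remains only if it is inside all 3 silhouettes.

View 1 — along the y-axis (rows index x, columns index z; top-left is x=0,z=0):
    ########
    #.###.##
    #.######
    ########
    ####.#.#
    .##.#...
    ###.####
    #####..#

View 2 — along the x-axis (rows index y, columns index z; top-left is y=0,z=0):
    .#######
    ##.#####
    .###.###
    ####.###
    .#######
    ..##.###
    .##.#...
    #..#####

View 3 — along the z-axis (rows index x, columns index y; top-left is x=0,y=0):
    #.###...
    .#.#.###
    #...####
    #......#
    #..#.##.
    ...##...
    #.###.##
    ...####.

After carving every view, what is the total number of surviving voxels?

before carving: 512 voxels (8×8×8)
step 1: project along y, AND mask (51/64) → |grid| = 408
step 2: project along x, AND mask (48/64) → |grid| = 301
step 3: project along z, AND mask (32/64) → |grid| = 155

voxel count = 155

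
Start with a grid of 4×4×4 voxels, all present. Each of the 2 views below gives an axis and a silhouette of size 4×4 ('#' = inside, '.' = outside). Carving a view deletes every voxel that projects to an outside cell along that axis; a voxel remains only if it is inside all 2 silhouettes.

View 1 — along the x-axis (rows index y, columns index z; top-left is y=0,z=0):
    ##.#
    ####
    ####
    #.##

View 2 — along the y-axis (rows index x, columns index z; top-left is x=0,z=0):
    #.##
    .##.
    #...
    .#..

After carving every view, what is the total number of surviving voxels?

initial block: 4^3 = 64
  1. axis=0 (YZ plane), |mask|=14  ⇒  voxels=56
  2. axis=1 (XZ plane), |mask|=7  ⇒  voxels=24

remaining voxels: 24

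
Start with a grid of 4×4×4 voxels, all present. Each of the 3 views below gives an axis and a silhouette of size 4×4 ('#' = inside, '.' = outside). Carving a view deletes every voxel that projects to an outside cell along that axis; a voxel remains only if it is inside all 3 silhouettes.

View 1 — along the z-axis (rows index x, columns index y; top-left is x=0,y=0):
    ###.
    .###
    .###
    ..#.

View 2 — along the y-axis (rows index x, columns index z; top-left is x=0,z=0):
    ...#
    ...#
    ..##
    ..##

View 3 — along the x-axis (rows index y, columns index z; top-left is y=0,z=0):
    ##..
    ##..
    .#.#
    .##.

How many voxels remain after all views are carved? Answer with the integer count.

before carving: 64 voxels (4×4×4)
V1 z: intersect with XY mask (10 set) -- 40 left
V2 y: intersect with XZ mask (6 set) -- 14 left
V3 x: intersect with YZ mask (8 set) -- 5 left

remaining voxels: 5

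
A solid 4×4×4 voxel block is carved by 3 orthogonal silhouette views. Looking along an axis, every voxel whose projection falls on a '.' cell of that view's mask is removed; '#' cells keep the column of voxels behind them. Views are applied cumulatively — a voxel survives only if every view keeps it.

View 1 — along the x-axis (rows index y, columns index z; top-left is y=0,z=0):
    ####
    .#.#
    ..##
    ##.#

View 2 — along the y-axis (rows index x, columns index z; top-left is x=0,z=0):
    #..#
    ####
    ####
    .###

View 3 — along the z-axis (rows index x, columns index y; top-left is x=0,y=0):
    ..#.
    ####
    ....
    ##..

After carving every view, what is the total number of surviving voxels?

voxel count = 17

initial block: 4^3 = 64
step 1: project along x, AND mask (11/16) → |grid| = 44
step 2: project along y, AND mask (13/16) → |grid| = 37
step 3: project along z, AND mask (7/16) → |grid| = 17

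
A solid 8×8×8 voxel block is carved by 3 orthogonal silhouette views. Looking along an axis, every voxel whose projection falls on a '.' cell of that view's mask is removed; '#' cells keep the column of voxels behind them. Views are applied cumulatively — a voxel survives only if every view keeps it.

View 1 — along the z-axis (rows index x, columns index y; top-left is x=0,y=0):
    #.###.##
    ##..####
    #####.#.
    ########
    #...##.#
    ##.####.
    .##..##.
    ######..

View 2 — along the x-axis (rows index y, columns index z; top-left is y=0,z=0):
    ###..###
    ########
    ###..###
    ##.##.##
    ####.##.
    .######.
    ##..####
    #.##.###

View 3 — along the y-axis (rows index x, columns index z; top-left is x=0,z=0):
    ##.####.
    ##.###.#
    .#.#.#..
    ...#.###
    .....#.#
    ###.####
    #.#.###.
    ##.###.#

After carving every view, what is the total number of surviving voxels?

|visual hull| = 178

start: 8×8×8 = 512 voxels
carve view 1 (along z, XY-mask fill 46/64): 368 voxels remain
carve view 2 (along x, YZ-mask fill 50/64): 288 voxels remain
carve view 3 (along y, XZ-mask fill 39/64): 178 voxels remain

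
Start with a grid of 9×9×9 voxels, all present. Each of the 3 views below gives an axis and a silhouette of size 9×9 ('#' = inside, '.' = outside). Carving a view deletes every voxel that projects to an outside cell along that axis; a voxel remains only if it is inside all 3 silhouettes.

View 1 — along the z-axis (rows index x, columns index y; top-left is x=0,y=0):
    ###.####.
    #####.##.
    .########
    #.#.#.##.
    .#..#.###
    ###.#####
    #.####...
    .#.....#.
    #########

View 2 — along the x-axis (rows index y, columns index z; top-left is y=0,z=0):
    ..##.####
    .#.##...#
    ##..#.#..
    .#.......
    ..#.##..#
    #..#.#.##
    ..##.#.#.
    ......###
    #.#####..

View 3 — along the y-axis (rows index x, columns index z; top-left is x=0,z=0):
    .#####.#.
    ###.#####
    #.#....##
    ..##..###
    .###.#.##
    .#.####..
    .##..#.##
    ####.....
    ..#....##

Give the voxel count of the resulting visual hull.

initial block: 9^3 = 729
carve view 1 (along z, XY-mask fill 56/81): 504 voxels remain
carve view 2 (along x, YZ-mask fill 37/81): 229 voxels remain
carve view 3 (along y, XZ-mask fill 46/81): 132 voxels remain

voxel count = 132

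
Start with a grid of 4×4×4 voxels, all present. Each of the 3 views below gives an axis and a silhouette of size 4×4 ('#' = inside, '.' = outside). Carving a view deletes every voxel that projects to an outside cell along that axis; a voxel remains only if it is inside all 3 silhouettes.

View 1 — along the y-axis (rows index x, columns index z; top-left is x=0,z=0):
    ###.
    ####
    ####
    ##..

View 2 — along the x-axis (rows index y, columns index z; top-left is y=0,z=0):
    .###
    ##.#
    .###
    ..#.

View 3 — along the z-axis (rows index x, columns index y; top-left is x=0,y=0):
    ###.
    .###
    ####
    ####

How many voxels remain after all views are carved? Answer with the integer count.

full grid |V| = 64
  1. axis=1 (XZ plane), |mask|=13  ⇒  voxels=52
  2. axis=0 (YZ plane), |mask|=10  ⇒  voxels=31
  3. axis=2 (XY plane), |mask|=14  ⇒  voxels=27

remaining voxels: 27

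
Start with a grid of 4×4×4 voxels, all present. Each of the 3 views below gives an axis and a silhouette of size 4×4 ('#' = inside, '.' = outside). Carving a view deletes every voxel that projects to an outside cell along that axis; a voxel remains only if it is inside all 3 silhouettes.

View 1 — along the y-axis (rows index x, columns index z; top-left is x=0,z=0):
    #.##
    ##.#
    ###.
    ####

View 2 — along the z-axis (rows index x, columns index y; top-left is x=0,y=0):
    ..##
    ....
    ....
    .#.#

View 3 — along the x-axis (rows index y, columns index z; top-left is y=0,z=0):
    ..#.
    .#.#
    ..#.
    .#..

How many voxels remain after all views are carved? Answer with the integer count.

start: 4×4×4 = 64 voxels
  1. axis=1 (XZ plane), |mask|=13  ⇒  voxels=52
  2. axis=2 (XY plane), |mask|=4  ⇒  voxels=14
  3. axis=0 (YZ plane), |mask|=5  ⇒  voxels=4

|visual hull| = 4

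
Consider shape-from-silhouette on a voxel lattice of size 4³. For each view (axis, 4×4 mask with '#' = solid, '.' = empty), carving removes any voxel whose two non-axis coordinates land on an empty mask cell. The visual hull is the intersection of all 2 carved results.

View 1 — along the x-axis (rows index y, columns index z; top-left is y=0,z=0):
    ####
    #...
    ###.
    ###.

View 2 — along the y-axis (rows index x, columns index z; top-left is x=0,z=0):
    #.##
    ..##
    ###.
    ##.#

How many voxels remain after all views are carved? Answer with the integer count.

remaining voxels: 30

full grid |V| = 64
carve view 1 (along x, YZ-mask fill 11/16): 44 voxels remain
carve view 2 (along y, XZ-mask fill 11/16): 30 voxels remain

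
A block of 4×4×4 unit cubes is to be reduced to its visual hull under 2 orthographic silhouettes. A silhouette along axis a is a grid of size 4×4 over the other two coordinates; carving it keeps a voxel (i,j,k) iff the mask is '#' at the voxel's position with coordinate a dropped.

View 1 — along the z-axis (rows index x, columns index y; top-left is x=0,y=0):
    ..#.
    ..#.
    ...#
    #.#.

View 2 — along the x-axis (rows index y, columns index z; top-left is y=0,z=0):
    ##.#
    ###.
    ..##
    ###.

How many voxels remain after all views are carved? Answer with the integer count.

remaining voxels: 12

initial block: 4^3 = 64
step 1: project along z, AND mask (5/16) → |grid| = 20
step 2: project along x, AND mask (11/16) → |grid| = 12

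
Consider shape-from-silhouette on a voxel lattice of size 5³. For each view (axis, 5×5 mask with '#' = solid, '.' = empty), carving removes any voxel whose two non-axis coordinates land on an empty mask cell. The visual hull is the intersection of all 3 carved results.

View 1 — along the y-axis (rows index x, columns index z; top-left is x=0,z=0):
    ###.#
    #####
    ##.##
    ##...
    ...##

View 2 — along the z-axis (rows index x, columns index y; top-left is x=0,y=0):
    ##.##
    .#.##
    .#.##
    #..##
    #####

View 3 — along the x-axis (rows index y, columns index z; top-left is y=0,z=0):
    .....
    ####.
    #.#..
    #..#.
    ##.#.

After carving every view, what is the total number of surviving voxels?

remaining voxels: 29

start: 5×5×5 = 125 voxels
carve view 1 (along y, XZ-mask fill 17/25): 85 voxels remain
carve view 2 (along z, XY-mask fill 18/25): 59 voxels remain
carve view 3 (along x, YZ-mask fill 11/25): 29 voxels remain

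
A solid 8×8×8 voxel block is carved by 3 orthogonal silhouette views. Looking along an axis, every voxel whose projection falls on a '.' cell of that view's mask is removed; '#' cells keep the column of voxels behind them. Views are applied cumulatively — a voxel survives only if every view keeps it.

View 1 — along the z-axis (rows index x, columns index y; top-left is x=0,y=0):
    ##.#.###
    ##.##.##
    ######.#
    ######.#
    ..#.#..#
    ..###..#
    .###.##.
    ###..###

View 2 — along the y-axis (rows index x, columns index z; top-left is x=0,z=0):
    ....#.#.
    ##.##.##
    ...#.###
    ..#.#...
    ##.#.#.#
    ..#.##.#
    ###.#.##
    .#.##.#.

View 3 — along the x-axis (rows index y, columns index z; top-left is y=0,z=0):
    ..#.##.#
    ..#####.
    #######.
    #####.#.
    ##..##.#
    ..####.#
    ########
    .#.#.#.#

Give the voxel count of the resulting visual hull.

full grid |V| = 512
[1] z-view keeps 44 columns → grid now 352
[2] y-view keeps 33 columns → grid now 175
[3] x-view keeps 44 columns → grid now 120

120 voxels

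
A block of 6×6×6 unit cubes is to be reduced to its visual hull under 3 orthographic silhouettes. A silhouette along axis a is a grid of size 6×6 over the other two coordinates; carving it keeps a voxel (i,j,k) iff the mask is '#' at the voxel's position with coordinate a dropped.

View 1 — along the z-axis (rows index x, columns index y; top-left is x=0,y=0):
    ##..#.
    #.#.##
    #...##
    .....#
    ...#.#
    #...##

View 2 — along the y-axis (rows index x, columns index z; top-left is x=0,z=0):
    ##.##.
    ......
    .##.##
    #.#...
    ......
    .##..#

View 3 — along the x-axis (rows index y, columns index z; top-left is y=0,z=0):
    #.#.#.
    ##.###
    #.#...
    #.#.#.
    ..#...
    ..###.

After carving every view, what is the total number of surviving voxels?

voxel count = 15

before carving: 216 voxels (6×6×6)
  1. axis=2 (XY plane), |mask|=16  ⇒  voxels=96
  2. axis=1 (XZ plane), |mask|=13  ⇒  voxels=35
  3. axis=0 (YZ plane), |mask|=17  ⇒  voxels=15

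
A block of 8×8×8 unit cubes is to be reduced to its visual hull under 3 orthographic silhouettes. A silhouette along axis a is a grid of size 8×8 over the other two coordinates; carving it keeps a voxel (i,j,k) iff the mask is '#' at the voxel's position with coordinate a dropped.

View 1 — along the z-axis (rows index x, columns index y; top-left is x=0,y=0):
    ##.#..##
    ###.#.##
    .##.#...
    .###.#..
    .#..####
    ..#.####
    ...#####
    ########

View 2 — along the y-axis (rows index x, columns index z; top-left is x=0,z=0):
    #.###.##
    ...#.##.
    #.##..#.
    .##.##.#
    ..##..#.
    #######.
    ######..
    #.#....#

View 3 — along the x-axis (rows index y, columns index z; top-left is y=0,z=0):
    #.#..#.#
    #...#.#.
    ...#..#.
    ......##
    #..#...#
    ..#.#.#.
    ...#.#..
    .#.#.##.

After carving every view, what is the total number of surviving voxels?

initial block: 8^3 = 512
after view 1 [z-axis, 41 of 64 cells solid] → remaining = 328
after view 2 [y-axis, 37 of 64 cells solid] → remaining = 184
after view 3 [x-axis, 23 of 64 cells solid] → remaining = 68

voxel count = 68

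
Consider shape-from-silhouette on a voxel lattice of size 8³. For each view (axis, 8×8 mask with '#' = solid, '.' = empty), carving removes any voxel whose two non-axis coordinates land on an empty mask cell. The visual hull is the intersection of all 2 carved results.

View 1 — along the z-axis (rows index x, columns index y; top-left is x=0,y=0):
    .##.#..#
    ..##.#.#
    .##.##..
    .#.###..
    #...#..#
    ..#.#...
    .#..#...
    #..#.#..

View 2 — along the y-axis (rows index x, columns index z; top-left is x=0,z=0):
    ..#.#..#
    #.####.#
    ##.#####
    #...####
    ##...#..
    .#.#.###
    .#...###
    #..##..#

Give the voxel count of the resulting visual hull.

full grid |V| = 512
[1] z-view keeps 26 columns → grid now 208
[2] y-view keeps 37 columns → grid now 123

123 voxels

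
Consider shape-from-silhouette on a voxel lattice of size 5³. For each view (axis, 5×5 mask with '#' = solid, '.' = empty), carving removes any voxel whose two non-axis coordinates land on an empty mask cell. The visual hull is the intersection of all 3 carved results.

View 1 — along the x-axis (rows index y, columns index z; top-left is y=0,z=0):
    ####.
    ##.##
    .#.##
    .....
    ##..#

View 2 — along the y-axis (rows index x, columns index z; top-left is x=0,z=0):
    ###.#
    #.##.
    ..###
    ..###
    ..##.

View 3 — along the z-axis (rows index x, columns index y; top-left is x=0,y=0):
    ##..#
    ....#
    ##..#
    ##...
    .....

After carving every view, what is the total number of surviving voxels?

full grid |V| = 125
after view 1 [x-axis, 14 of 25 cells solid] → remaining = 70
after view 2 [y-axis, 15 of 25 cells solid] → remaining = 36
after view 3 [z-axis, 9 of 25 cells solid] → remaining = 19

voxel count = 19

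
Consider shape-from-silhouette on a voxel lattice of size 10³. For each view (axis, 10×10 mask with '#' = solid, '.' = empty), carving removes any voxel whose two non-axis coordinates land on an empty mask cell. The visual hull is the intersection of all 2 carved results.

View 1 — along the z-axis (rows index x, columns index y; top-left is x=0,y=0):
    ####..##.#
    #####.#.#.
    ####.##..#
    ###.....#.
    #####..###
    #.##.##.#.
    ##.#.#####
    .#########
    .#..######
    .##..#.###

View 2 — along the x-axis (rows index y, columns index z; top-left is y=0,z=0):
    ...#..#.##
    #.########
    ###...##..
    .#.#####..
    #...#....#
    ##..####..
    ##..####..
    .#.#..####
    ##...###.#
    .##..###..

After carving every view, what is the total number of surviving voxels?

remaining voxels: 400

full grid |V| = 1000
carve view 1 (along z, XY-mask fill 69/100): 690 voxels remain
carve view 2 (along x, YZ-mask fill 56/100): 400 voxels remain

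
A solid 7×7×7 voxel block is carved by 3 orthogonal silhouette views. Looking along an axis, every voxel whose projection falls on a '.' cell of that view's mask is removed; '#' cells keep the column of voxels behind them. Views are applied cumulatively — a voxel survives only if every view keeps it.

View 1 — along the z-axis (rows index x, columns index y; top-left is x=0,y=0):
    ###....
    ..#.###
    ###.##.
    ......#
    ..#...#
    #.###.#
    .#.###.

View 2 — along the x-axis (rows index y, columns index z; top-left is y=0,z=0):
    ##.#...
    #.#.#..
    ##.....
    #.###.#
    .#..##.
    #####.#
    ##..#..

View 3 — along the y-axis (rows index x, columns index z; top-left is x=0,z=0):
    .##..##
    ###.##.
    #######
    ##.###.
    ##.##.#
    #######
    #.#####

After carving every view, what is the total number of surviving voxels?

voxel count = 71

start: 7×7×7 = 343 voxels
step 1: project along z, AND mask (24/49) → |grid| = 168
step 2: project along x, AND mask (25/49) → |grid| = 80
step 3: project along y, AND mask (39/49) → |grid| = 71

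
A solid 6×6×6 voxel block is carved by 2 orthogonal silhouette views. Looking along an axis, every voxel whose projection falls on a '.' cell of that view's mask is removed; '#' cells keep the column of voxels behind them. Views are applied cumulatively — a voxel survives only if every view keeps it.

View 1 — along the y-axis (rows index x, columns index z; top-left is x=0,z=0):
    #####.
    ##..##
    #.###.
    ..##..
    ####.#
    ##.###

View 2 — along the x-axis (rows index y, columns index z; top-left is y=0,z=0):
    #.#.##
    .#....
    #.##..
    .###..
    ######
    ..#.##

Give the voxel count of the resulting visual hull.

|visual hull| = 83

initial block: 6^3 = 216
carve view 1 (along y, XZ-mask fill 25/36): 150 voxels remain
carve view 2 (along x, YZ-mask fill 20/36): 83 voxels remain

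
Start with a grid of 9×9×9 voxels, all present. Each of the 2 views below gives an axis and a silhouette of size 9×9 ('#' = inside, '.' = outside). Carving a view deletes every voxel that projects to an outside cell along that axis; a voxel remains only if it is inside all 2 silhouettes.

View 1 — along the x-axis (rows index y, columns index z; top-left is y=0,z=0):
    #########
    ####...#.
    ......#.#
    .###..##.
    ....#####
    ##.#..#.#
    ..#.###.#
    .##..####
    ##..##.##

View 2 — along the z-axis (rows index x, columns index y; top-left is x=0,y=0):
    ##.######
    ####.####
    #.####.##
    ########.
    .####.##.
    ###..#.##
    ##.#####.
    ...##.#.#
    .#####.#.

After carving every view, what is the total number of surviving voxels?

initial block: 9^3 = 729
[1] x-view keeps 48 columns → grid now 432
[2] z-view keeps 60 columns → grid now 319

remaining voxels: 319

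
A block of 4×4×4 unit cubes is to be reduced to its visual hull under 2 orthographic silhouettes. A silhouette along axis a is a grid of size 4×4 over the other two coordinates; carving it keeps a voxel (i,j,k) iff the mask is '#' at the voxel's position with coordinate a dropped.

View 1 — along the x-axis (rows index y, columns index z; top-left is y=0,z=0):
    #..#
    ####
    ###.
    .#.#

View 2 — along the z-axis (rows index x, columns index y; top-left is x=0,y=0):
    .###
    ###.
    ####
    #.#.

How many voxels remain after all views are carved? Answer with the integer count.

remaining voxels: 34

full grid |V| = 64
carve view 1 (along x, YZ-mask fill 11/16): 44 voxels remain
carve view 2 (along z, XY-mask fill 12/16): 34 voxels remain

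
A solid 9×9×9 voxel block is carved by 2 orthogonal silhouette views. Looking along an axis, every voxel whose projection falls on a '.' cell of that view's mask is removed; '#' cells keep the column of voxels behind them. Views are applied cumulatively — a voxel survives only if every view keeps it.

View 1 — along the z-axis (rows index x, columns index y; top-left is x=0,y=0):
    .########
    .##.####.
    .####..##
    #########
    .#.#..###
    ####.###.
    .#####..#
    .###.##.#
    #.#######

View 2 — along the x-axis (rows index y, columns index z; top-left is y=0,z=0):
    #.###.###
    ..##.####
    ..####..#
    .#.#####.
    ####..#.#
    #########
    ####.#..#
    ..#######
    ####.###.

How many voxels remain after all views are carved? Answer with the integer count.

remaining voxels: 396

full grid |V| = 729
V1 z: intersect with XY mask (61 set) -- 549 left
V2 x: intersect with YZ mask (59 set) -- 396 left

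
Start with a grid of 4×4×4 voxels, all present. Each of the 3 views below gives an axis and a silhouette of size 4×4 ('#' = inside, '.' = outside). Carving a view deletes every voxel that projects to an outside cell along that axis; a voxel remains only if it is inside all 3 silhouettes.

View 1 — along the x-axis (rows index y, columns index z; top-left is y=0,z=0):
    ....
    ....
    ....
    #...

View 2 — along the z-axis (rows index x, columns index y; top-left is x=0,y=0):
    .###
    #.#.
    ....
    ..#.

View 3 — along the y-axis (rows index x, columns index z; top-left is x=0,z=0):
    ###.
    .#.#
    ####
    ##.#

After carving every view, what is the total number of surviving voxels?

before carving: 64 voxels (4×4×4)
V1 x: intersect with YZ mask (1 set) -- 4 left
V2 z: intersect with XY mask (6 set) -- 1 left
V3 y: intersect with XZ mask (12 set) -- 1 left

remaining voxels: 1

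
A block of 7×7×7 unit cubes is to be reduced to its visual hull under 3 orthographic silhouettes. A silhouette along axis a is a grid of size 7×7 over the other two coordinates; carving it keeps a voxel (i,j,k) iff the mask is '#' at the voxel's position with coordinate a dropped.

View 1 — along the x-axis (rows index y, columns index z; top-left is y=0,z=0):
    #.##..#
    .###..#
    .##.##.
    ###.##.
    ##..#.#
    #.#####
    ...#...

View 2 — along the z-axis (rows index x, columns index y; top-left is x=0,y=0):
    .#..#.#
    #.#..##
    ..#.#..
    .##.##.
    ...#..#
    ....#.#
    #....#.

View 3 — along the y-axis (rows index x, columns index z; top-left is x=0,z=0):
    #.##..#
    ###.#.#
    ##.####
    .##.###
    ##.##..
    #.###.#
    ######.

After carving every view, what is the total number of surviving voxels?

|visual hull| = 53

start: 7×7×7 = 343 voxels
V1 x: intersect with YZ mask (28 set) -- 196 left
V2 z: intersect with XY mask (19 set) -- 71 left
V3 y: intersect with XZ mask (35 set) -- 53 left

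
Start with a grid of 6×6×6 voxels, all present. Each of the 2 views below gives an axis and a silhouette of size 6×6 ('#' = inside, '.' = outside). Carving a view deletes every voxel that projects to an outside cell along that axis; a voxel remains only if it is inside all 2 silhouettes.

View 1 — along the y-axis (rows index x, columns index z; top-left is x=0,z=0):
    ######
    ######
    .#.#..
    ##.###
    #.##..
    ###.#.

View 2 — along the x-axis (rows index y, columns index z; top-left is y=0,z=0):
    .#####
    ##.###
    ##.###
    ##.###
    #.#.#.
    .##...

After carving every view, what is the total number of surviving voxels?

|visual hull| = 109

initial block: 6^3 = 216
  1. axis=1 (XZ plane), |mask|=26  ⇒  voxels=156
  2. axis=0 (YZ plane), |mask|=25  ⇒  voxels=109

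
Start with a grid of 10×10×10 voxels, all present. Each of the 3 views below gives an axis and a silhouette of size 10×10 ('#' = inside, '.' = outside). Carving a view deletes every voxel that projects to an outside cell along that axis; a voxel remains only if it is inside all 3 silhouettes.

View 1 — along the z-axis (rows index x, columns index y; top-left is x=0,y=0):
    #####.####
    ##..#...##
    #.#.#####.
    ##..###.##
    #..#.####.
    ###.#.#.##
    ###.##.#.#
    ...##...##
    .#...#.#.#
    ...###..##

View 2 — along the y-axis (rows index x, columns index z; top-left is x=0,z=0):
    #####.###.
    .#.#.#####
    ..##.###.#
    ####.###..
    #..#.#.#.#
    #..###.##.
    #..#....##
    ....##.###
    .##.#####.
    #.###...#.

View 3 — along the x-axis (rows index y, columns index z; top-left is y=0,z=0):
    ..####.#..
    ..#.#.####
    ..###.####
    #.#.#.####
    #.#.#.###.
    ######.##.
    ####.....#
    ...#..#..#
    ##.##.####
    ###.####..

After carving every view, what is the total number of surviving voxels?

start: 10×10×10 = 1000 voxels
step 1: project along z, AND mask (61/100) → |grid| = 610
step 2: project along y, AND mask (60/100) → |grid| = 371
step 3: project along x, AND mask (62/100) → |grid| = 235

voxel count = 235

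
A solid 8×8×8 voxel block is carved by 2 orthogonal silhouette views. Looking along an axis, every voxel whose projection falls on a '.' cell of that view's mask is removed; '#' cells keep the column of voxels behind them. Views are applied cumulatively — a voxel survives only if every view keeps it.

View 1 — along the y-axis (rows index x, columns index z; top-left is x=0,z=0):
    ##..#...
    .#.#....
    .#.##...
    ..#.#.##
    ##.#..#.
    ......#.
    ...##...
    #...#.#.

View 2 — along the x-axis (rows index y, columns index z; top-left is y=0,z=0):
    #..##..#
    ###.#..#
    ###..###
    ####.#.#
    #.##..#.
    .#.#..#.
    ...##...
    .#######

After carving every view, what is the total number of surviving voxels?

before carving: 512 voxels (8×8×8)
[1] y-view keeps 22 columns → grid now 176
[2] x-view keeps 37 columns → grid now 105

voxel count = 105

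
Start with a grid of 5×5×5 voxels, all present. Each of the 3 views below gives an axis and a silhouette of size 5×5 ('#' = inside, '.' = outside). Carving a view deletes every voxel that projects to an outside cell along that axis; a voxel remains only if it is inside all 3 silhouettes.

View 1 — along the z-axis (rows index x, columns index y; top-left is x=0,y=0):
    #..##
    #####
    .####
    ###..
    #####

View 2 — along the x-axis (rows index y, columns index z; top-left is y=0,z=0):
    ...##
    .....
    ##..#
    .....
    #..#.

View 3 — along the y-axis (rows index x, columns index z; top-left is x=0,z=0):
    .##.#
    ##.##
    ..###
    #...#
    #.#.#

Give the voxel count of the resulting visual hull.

start: 5×5×5 = 125 voxels
carve view 1 (along z, XY-mask fill 20/25): 100 voxels remain
carve view 2 (along x, YZ-mask fill 7/25): 28 voxels remain
carve view 3 (along y, XZ-mask fill 15/25): 17 voxels remain

remaining voxels: 17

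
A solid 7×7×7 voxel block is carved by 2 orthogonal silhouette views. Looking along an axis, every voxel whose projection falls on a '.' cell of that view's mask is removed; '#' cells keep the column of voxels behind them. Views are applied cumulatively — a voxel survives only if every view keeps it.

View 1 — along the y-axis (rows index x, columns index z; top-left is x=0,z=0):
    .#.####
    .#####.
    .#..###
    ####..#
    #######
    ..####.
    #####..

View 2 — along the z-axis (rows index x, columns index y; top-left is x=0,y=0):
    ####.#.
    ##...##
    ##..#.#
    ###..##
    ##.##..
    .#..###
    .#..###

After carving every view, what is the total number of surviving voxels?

initial block: 7^3 = 343
step 1: project along y, AND mask (35/49) → |grid| = 245
step 2: project along z, AND mask (30/49) → |grid| = 150

voxel count = 150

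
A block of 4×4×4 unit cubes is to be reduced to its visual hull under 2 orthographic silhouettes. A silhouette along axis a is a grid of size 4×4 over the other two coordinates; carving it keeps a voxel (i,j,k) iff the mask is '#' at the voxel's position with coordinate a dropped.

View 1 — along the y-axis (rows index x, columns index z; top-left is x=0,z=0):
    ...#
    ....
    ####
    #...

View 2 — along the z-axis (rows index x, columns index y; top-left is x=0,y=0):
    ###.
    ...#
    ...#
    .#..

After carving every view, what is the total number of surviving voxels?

|visual hull| = 8

start: 4×4×4 = 64 voxels
  1. axis=1 (XZ plane), |mask|=6  ⇒  voxels=24
  2. axis=2 (XY plane), |mask|=6  ⇒  voxels=8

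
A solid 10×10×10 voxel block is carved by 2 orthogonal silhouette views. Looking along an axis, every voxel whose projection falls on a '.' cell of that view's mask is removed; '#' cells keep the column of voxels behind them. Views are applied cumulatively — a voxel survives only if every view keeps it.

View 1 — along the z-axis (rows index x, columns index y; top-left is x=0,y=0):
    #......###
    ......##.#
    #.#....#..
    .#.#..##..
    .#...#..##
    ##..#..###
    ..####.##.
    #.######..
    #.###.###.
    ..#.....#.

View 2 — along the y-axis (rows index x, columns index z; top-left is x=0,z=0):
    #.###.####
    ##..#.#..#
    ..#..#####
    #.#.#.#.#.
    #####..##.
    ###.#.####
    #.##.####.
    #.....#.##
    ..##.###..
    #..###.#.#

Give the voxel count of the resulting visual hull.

full grid |V| = 1000
after view 1 [z-axis, 46 of 100 cells solid] → remaining = 460
after view 2 [y-axis, 61 of 100 cells solid] → remaining = 278

278 voxels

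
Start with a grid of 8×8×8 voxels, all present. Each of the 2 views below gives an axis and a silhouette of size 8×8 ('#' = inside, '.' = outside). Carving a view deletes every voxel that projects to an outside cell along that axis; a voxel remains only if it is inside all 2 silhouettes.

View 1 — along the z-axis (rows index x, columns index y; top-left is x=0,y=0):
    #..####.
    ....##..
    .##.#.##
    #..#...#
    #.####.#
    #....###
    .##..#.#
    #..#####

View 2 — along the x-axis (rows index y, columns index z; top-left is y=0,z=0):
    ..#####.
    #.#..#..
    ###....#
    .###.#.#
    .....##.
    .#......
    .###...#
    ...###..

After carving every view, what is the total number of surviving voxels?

start: 8×8×8 = 512 voxels
V1 z: intersect with XY mask (35 set) -- 280 left
V2 x: intersect with YZ mask (27 set) -- 113 left

remaining voxels: 113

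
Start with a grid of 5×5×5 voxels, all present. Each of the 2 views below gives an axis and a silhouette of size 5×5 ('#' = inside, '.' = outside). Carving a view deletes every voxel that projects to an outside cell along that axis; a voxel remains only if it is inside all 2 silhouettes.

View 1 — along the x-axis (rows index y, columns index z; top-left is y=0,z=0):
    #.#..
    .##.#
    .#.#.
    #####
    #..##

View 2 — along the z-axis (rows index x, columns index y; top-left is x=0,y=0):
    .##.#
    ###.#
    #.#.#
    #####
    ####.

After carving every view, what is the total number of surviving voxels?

|visual hull| = 52

start: 5×5×5 = 125 voxels
after view 1 [x-axis, 15 of 25 cells solid] → remaining = 75
after view 2 [z-axis, 19 of 25 cells solid] → remaining = 52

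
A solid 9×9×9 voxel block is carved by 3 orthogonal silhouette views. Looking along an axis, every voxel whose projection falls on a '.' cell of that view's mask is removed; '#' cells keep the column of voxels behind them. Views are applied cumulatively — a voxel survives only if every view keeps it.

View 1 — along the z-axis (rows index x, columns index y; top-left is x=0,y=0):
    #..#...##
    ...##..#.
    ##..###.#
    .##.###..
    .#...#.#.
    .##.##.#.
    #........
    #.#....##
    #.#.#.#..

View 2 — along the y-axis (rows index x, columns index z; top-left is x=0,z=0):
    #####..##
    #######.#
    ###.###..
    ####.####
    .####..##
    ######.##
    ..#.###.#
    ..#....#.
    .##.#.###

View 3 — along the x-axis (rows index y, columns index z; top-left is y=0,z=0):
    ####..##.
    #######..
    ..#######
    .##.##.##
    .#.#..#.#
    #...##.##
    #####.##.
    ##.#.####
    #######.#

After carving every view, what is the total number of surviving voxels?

|visual hull| = 150

start: 9×9×9 = 729 voxels
step 1: project along z, AND mask (35/81) → |grid| = 315
step 2: project along y, AND mask (56/81) → |grid| = 223
step 3: project along x, AND mask (57/81) → |grid| = 150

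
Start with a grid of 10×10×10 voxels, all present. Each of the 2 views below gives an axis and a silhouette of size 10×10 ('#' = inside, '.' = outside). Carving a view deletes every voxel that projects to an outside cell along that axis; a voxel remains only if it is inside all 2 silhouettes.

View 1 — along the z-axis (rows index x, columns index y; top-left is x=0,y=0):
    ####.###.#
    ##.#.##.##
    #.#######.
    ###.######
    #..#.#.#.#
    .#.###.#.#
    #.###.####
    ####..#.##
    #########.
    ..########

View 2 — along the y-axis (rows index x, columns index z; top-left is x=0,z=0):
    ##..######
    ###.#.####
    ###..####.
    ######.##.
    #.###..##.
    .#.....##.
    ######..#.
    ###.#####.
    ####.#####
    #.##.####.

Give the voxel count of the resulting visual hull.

remaining voxels: 545

start: 10×10×10 = 1000 voxels
  1. axis=2 (XY plane), |mask|=75  ⇒  voxels=750
  2. axis=1 (XZ plane), |mask|=71  ⇒  voxels=545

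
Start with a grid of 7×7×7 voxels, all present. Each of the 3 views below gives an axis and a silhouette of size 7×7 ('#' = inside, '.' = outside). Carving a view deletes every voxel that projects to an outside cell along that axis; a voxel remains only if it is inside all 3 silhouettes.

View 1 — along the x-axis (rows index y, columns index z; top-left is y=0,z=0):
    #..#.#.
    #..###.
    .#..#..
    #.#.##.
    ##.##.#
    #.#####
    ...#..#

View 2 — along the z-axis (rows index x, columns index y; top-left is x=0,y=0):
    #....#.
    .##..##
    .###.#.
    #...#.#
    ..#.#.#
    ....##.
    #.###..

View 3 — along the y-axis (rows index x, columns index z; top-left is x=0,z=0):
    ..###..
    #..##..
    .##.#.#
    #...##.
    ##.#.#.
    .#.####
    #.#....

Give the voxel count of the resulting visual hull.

before carving: 343 voxels (7×7×7)
step 1: project along x, AND mask (26/49) → |grid| = 182
step 2: project along z, AND mask (22/49) → |grid| = 83
step 3: project along y, AND mask (24/49) → |grid| = 41

|visual hull| = 41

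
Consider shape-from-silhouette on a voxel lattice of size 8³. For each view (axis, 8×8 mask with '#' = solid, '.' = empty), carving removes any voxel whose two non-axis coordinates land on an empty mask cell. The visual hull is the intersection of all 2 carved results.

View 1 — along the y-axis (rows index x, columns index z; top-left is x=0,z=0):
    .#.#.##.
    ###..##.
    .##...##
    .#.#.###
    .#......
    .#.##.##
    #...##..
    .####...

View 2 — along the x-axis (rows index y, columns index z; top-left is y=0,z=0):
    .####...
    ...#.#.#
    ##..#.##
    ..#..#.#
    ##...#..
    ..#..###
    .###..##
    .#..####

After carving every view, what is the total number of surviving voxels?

voxel count = 130

full grid |V| = 512
  1. axis=1 (XZ plane), |mask|=31  ⇒  voxels=248
  2. axis=0 (YZ plane), |mask|=32  ⇒  voxels=130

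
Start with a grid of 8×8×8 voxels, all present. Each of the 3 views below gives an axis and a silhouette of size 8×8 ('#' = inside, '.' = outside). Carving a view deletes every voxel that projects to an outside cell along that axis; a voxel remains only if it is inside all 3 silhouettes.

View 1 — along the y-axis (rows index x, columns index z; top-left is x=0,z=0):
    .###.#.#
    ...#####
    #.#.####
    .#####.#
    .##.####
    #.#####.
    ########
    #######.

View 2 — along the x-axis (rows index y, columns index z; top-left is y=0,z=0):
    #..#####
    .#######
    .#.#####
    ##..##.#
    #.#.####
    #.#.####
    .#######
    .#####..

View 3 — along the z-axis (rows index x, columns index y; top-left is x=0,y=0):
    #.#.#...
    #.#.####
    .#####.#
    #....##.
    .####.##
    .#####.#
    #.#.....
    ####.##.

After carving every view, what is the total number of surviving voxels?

remaining voxels: 177

start: 8×8×8 = 512 voxels
carve view 1 (along y, XZ-mask fill 49/64): 392 voxels remain
carve view 2 (along x, YZ-mask fill 48/64): 304 voxels remain
carve view 3 (along z, XY-mask fill 38/64): 177 voxels remain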